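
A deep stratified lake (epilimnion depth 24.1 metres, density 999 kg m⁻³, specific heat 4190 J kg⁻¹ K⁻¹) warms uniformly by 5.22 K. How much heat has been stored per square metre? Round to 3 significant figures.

5.27×10^8

Areal heat capacity C = ρ c_p D = 999 × 4190 × 24.1 = 1.01×10^8 J m⁻² K⁻¹.
ΔQ = C ΔT = 1.01×10^8 × 5.22 = 5.27×10^8 J/m².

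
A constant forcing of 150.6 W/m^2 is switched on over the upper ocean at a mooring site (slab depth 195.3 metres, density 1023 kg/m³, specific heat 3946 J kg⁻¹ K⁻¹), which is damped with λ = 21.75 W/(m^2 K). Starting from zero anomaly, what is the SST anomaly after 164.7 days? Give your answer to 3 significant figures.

2.25 K

Areal heat capacity C = ρ c_p D = 1023 × 3946 × 195.3 = 7.88×10^8 J/(m^2 K).
τ = C / λ = 7.88×10^8 / 21.75 = 3.62×10^7 s.
Equilibrium anomaly ΔT_eq = F / λ = 150.6 / 21.75 = 6.92 K.
t = 164.7 days = 1.42×10^7 s, so t/τ = 0.393.
ΔT(t) = ΔT_eq (1 − e^(−t/τ)) = 6.92 × (1 − e^−0.393) = 2.25 K.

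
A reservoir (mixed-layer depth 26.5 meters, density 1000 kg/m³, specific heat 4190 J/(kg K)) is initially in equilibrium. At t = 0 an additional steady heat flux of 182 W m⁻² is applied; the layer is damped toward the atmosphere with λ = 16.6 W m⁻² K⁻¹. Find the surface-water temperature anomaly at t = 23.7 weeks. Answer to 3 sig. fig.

9.68 K

Areal heat capacity C = ρ c_p D = 1000 × 4190 × 26.5 = 1.11×10^8 J m⁻² K⁻¹.
τ = C / λ = 1.11×10^8 / 16.6 = 6.69×10^6 s.
Equilibrium anomaly ΔT_eq = F / λ = 182 / 16.6 = 11.0 K.
t = 23.7 weeks = 1.43×10^7 s, so t/τ = 2.14.
ΔT(t) = ΔT_eq (1 − e^(−t/τ)) = 11.0 × (1 − e^−2.14) = 9.68 K.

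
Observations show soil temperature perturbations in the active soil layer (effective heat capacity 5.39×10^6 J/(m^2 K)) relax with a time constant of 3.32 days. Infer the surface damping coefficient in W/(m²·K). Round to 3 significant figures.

18.8

Areal heat capacity C = 5.39×10^6 J/(m^2 K) (given).
τ = 3.32 days = 2.87×10^5 s.
λ = C / τ = 5.39×10^6 / 2.87×10^5 = 18.8 W/(m²·K).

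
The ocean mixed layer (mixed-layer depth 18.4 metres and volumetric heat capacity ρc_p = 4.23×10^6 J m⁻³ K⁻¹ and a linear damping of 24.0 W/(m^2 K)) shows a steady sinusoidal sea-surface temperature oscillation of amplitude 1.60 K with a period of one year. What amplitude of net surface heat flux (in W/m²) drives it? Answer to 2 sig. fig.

46

Areal heat capacity C = ρc_p × D = 4.23×10^6 × 18.4 = 7.78×10^7 J/(m^2 K).
ω = 2π / 3.15×10^7 s = 1.99×10^-7 s⁻¹.
√((Cω)² + λ²) = √((15.5)² + 24.0²) = 28.6 W/(m²·K).
F₀ = A × √((Cω)²+λ²) = 1.60 × 28.6 = 45.7 W/m².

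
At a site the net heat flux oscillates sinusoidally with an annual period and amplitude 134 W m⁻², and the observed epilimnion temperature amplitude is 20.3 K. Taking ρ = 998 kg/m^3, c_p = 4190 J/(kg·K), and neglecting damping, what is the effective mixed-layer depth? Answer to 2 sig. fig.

ω = 2π / 3.15×10^7 s = 1.99×10^-7 s⁻¹.
Required C = F₀ / (A ω) = 134 / (20.3 × 1.99×10^-7) = 3.31×10^7 J/(m²·K).
D = C / (ρ c_p) = 3.31×10^7 / (998 × 4190) = 7.92 m.

7.9 m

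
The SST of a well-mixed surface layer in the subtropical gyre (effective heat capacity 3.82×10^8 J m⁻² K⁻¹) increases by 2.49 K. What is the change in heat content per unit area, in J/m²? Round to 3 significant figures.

Areal heat capacity C = 3.82×10^8 J m⁻² K⁻¹ (given).
ΔQ = C ΔT = 3.82×10^8 × 2.49 = 9.51×10^8 J/m².

9.51×10^8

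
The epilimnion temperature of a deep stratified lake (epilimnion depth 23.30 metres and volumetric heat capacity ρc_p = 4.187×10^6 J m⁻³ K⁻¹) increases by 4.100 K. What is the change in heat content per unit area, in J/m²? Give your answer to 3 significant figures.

4.00×10^8

Areal heat capacity C = ρc_p × D = 4.187×10^6 × 23.30 = 9.76×10^7 J/(m²·K).
ΔQ = C ΔT = 9.76×10^7 × 4.100 = 4.00×10^8 J/m².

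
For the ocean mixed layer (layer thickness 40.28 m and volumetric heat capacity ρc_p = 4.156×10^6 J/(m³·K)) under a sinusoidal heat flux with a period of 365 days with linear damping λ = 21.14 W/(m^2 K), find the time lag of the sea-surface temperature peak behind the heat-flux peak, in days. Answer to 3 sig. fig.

Areal heat capacity C = ρc_p × D = 4.156×10^6 × 40.28 = 1.67×10^8 J m⁻² K⁻¹.
ω = 2π / 3.15×10^7 s = 1.99×10^-7 s⁻¹.
Phase lag φ = arctan(Cω/λ) = arctan(33.4/21.14) = 1.01 rad.
Time lag = φ / ω = 1.01 / 1.99×10^-7 = 5.05×10^6 s = 58.4 days.

58.4 days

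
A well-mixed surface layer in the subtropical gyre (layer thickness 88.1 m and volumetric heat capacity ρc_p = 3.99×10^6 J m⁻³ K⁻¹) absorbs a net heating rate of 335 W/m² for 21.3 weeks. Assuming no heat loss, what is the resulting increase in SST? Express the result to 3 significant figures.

Areal heat capacity C = ρc_p × D = 3.99×10^6 × 88.1 = 3.52×10^8 J/(m^2 K).
Net heat input Q = F Δt = 335 × (21.3 weeks × 6.048×10^5 s/week) = 4.32×10^9 J/m².
ΔT = Q / C = 4.32×10^9 / 3.52×10^8 = 12.3 K.

12.3 K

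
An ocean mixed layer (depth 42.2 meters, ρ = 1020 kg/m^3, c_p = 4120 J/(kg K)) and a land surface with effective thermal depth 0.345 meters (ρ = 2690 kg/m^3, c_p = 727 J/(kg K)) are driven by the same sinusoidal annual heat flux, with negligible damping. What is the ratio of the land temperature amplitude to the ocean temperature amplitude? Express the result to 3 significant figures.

C_ocean = 1020 × 4120 × 42.2 = 1.77×10^8 J/(m²·K).
C_land = 2690 × 727 × 0.345 = 6.75×10^5 J/(m²·K).
Undamped amplitude ∝ 1/C, so A_land/A_ocean = C_ocean/C_land = 263.

263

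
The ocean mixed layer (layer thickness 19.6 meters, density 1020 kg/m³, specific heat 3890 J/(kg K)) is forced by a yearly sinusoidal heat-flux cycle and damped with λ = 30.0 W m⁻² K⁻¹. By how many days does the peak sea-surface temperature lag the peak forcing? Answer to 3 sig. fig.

27.7 days

Areal heat capacity C = ρ c_p D = 1020 × 3890 × 19.6 = 7.78×10^7 J/(m^2 K).
ω = 2π / 3.15×10^7 s = 1.99×10^-7 s⁻¹.
Phase lag φ = arctan(Cω/λ) = arctan(15.5/30.0) = 0.477 rad.
Time lag = φ / ω = 0.477 / 1.99×10^-7 = 2.39×10^6 s = 27.7 days.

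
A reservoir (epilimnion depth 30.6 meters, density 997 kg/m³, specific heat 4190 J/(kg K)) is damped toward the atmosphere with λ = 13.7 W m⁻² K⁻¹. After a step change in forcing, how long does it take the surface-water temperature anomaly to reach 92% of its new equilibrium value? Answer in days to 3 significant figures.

273 days

Areal heat capacity C = ρ c_p D = 997 × 4190 × 30.6 = 1.28×10^8 J/(m²·K).
τ = C / λ = 1.28×10^8 / 13.7 = 9.33×10^6 s.
Fraction reached: 1 − e^(−t/τ) = 0.92 ⇒ t = −τ ln(1 − 0.92) = τ × 2.53.
t = 2.36×10^7 s = 273 days.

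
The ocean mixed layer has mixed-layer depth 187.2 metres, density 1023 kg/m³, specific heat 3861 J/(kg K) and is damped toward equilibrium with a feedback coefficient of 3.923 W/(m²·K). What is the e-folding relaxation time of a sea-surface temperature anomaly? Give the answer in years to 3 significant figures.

5.97 years

Areal heat capacity C = ρ c_p D = 1023 × 3861 × 187.2 = 7.39×10^8 J m⁻² K⁻¹.
Relaxation time τ = C / λ = 7.39×10^8 / 3.923 = 1.88×10^8 s.
In years: 1.88×10^8 s / (3.156×10^7 s/year) = 5.97 years.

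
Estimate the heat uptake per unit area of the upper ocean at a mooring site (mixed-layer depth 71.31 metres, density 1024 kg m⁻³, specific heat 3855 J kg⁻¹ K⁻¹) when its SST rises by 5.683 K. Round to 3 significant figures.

1.60×10^9

Areal heat capacity C = ρ c_p D = 1024 × 3855 × 71.31 = 2.81×10^8 J/(m²·K).
ΔQ = C ΔT = 2.81×10^8 × 5.683 = 1.60×10^9 J/m².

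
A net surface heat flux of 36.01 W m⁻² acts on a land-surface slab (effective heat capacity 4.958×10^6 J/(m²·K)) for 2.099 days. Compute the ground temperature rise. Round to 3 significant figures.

1.32 K

Areal heat capacity C = 4.958×10^6 J/(m²·K) (given).
Net heat input Q = F Δt = 36.01 × (2.099 days × 86400 s/day) = 6.53×10^6 J/m².
ΔT = Q / C = 6.53×10^6 / 4.96×10^6 = 1.32 K.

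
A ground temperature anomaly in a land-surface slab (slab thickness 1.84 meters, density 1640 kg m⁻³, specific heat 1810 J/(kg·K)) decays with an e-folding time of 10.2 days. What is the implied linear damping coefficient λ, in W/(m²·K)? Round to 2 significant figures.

Areal heat capacity C = ρ c_p D = 1640 × 1810 × 1.84 = 5.46×10^6 J/(m²·K).
τ = 10.2 days = 8.81×10^5 s.
λ = C / τ = 5.46×10^6 / 8.81×10^5 = 6.20 W/(m²·K).

6.2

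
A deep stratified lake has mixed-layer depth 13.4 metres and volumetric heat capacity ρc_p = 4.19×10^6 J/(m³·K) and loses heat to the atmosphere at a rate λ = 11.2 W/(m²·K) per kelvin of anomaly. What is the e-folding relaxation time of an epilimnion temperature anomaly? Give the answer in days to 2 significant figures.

58 days

Areal heat capacity C = ρc_p × D = 4.19×10^6 × 13.4 = 5.61×10^7 J/(m^2 K).
Relaxation time τ = C / λ = 5.61×10^7 / 11.2 = 5.01×10^6 s.
In days: 5.01×10^6 s / (86400 s/day) = 58.0 days.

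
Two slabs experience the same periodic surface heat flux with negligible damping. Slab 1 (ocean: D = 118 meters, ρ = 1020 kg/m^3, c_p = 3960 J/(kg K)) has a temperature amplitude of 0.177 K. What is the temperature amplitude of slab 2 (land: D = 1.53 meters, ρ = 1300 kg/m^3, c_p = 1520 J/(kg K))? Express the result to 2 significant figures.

28 K

C_ocean = 4.77×10^8 J/(m²·K); C_land = 3.02×10^6 J/(m²·K).
A ∝ 1/C ⇒ A_land = A_ocean × C_ocean/C_land = 0.177 × 158 = 27.9 K.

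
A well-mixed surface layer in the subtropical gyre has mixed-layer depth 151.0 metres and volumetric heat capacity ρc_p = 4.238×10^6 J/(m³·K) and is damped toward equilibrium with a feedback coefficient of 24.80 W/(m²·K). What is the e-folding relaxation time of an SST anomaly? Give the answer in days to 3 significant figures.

299 days

Areal heat capacity C = ρc_p × D = 4.238×10^6 × 151.0 = 6.40×10^8 J/(m²·K).
Relaxation time τ = C / λ = 6.40×10^8 / 24.80 = 2.58×10^7 s.
In days: 2.58×10^7 s / (86400 s/day) = 299 days.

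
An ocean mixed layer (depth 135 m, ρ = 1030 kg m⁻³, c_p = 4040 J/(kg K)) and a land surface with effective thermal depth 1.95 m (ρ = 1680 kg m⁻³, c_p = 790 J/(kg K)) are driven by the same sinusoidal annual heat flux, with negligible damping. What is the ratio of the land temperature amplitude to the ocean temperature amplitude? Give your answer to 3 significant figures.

217

C_ocean = 1030 × 4040 × 135 = 5.62×10^8 J/(m²·K).
C_land = 1680 × 790 × 1.95 = 2.59×10^6 J/(m²·K).
Undamped amplitude ∝ 1/C, so A_land/A_ocean = C_ocean/C_land = 217.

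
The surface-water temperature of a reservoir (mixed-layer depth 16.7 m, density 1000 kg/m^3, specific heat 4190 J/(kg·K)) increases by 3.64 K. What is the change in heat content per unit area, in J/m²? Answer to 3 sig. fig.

Areal heat capacity C = ρ c_p D = 1000 × 4190 × 16.7 = 7.00×10^7 J/(m²·K).
ΔQ = C ΔT = 7.00×10^7 × 3.64 = 2.55×10^8 J/m².

2.55×10^8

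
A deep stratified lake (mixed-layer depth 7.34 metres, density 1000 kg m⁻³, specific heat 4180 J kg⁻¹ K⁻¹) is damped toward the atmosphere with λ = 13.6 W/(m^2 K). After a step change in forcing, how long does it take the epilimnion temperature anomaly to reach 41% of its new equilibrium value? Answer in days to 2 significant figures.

14 days

Areal heat capacity C = ρ c_p D = 1000 × 4180 × 7.34 = 3.07×10^7 J m⁻² K⁻¹.
τ = C / λ = 3.07×10^7 / 13.6 = 2.26×10^6 s.
Fraction reached: 1 − e^(−t/τ) = 0.41 ⇒ t = −τ ln(1 − 0.41) = τ × 0.528.
t = 1.19×10^6 s = 13.8 days.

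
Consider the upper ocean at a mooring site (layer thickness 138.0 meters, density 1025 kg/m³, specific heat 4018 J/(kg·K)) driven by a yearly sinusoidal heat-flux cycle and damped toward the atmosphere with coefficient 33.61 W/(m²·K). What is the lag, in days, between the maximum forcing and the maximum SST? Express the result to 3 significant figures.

74.5 days

Areal heat capacity C = ρ c_p D = 1025 × 4018 × 138.0 = 5.68×10^8 J m⁻² K⁻¹.
ω = 2π / 3.15×10^7 s = 1.99×10^-7 s⁻¹.
Phase lag φ = arctan(Cω/λ) = arctan(113/33.61) = 1.28 rad.
Time lag = φ / ω = 1.28 / 1.99×10^-7 = 6.44×10^6 s = 74.5 days.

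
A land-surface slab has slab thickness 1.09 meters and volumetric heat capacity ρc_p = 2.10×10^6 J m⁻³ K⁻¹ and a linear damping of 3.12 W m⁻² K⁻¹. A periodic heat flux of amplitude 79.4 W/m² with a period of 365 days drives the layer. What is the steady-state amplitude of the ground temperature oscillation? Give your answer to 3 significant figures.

Areal heat capacity C = ρc_p × D = 2.10×10^6 × 1.09 = 2.29×10^6 J/(m^2 K).
Angular frequency ω = 2π / T = 2π / 3.15×10^7 s = 1.99×10^-7 s⁻¹.
√((Cω)² + λ²) = √((0.456)² + 3.12²) = 3.15 W/(m²·K).
Amplitude A = F₀ / √((Cω)²+λ²) = 79.4 / 3.15 = 25.2 K.

25.2 K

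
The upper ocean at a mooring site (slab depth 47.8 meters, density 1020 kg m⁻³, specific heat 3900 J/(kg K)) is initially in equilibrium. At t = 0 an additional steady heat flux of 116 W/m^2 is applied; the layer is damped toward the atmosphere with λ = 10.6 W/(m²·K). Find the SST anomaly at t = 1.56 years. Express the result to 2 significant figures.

Areal heat capacity C = ρ c_p D = 1020 × 3900 × 47.8 = 1.90×10^8 J/(m²·K).
τ = C / λ = 1.90×10^8 / 10.6 = 1.79×10^7 s.
Equilibrium anomaly ΔT_eq = F / λ = 116 / 10.6 = 10.9 K.
t = 1.56 years = 4.92×10^7 s, so t/τ = 2.74.
ΔT(t) = ΔT_eq (1 − e^(−t/τ)) = 10.9 × (1 − e^−2.74) = 10.2 K.

10 K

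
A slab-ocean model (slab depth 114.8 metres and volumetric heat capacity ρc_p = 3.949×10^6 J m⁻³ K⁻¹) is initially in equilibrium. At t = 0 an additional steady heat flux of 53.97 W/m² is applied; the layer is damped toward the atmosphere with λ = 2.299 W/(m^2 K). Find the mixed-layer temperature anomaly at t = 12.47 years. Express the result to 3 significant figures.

20.3 K

Areal heat capacity C = ρc_p × D = 3.949×10^6 × 114.8 = 4.53×10^8 J m⁻² K⁻¹.
τ = C / λ = 4.53×10^8 / 2.299 = 1.97×10^8 s.
Equilibrium anomaly ΔT_eq = F / λ = 53.97 / 2.299 = 23.5 K.
t = 12.47 years = 3.94×10^8 s, so t/τ = 2.00.
ΔT(t) = ΔT_eq (1 − e^(−t/τ)) = 23.5 × (1 − e^−2.00) = 20.3 K.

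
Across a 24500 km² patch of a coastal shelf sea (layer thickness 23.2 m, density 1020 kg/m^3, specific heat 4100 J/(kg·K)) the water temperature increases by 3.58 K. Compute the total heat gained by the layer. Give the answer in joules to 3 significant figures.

Areal heat capacity C = ρ c_p D = 1020 × 4100 × 23.2 = 9.70×10^7 J m⁻² K⁻¹.
Heat per unit area: q = C ΔT = 9.70×10^7 × 3.58 = 3.47×10^8 J/m².
Total heat: Q = q × A = 3.47×10^8 × (24500 × 10⁶ m²) = 8.51×10^18 J.

8.51×10^18 J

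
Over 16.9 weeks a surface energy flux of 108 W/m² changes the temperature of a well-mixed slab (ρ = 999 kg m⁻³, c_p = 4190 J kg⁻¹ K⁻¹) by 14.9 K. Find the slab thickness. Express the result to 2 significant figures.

Heat input Q = F Δt = 108 × 1.02×10^7 s = 1.10×10^9 J/m².
Required areal heat capacity C = Q / ΔT = 7.41×10^7 J/(m²·K).
Depth D = C / (ρ c_p) = 7.41×10^7 / (999 × 4190) = 17.7 m.

18 m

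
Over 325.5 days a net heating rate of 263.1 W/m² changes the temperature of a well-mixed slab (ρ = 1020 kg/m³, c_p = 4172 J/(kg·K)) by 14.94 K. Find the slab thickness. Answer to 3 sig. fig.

Heat input Q = F Δt = 263.1 × 2.81×10^7 s = 7.40×10^9 J/m².
Required areal heat capacity C = Q / ΔT = 4.95×10^8 J/(m²·K).
Depth D = C / (ρ c_p) = 4.95×10^8 / (1020 × 4172) = 116 m.

116 m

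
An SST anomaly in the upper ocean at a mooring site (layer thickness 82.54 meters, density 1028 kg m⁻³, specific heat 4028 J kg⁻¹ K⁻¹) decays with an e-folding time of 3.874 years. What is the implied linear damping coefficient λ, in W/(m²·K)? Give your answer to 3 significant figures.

Areal heat capacity C = ρ c_p D = 1028 × 4028 × 82.54 = 3.42×10^8 J/(m²·K).
τ = 3.874 years = 1.22×10^8 s.
λ = C / τ = 3.42×10^8 / 1.22×10^8 = 2.80 W/(m²·K).

2.80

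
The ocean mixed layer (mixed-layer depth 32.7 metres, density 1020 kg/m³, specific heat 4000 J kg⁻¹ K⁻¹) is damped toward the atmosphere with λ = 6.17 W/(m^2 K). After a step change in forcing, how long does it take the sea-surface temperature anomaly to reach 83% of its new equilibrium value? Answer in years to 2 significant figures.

Areal heat capacity C = ρ c_p D = 1020 × 4000 × 32.7 = 1.33×10^8 J/(m²·K).
τ = C / λ = 1.33×10^8 / 6.17 = 2.16×10^7 s.
Fraction reached: 1 − e^(−t/τ) = 0.83 ⇒ t = −τ ln(1 − 0.83) = τ × 1.77.
t = 3.83×10^7 s = 1.21 years.

1.2 years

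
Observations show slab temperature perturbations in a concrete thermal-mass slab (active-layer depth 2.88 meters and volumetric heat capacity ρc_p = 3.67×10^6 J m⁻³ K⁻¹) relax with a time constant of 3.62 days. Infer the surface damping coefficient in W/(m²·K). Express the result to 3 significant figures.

Areal heat capacity C = ρc_p × D = 3.67×10^6 × 2.88 = 1.06×10^7 J/(m^2 K).
τ = 3.62 days = 3.13×10^5 s.
λ = C / τ = 1.06×10^7 / 3.13×10^5 = 33.8 W/(m²·K).

33.8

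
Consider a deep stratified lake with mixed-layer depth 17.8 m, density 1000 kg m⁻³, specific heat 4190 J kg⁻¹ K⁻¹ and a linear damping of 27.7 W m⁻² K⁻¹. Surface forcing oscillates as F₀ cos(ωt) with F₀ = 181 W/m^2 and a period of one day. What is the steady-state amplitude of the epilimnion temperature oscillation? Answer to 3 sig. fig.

Areal heat capacity C = ρ c_p D = 1000 × 4190 × 17.8 = 7.46×10^7 J m⁻² K⁻¹.
Angular frequency ω = 2π / T = 2π / 86400 s = 7.27×10^-5 s⁻¹.
√((Cω)² + λ²) = √((5420)² + 27.7²) = 5420 W/(m²·K).
Amplitude A = F₀ / √((Cω)²+λ²) = 181 / 5420 = 0.0334 K.

0.0334 K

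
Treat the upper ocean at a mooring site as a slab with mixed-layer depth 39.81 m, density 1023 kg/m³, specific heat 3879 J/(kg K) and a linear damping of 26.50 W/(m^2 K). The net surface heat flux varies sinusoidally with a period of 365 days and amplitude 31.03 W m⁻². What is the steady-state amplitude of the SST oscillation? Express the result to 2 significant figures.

Areal heat capacity C = ρ c_p D = 1023 × 3879 × 39.81 = 1.58×10^8 J/(m^2 K).
Angular frequency ω = 2π / T = 2π / 3.15×10^7 s = 1.99×10^-7 s⁻¹.
√((Cω)² + λ²) = √((31.5)² + 26.50²) = 41.1 W/(m²·K).
Amplitude A = F₀ / √((Cω)²+λ²) = 31.03 / 41.1 = 0.754 K.

0.75 K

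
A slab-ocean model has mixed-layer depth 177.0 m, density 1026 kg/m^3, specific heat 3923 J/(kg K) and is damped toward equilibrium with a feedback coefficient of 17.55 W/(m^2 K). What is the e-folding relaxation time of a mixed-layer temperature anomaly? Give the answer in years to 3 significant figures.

1.29 years

Areal heat capacity C = ρ c_p D = 1026 × 3923 × 177.0 = 7.12×10^8 J/(m²·K).
Relaxation time τ = C / λ = 7.12×10^8 / 17.55 = 4.06×10^7 s.
In years: 4.06×10^7 s / (3.156×10^7 s/year) = 1.29 years.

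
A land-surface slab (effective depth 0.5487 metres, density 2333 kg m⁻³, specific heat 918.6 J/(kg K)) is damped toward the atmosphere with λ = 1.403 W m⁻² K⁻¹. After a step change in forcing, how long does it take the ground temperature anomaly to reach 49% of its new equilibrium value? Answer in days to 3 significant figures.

6.53 days

Areal heat capacity C = ρ c_p D = 2333 × 918.6 × 0.5487 = 1.18×10^6 J/(m^2 K).
τ = C / λ = 1.18×10^6 / 1.403 = 8.38×10^5 s.
Fraction reached: 1 − e^(−t/τ) = 0.49 ⇒ t = −τ ln(1 − 0.49) = τ × 0.673.
t = 5.64×10^5 s = 6.53 days.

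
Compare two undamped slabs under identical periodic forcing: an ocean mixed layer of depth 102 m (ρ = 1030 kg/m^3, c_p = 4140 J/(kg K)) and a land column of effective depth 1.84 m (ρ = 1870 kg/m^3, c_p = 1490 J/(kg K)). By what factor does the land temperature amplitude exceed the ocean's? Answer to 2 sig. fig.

C_ocean = 1030 × 4140 × 102 = 4.35×10^8 J/(m²·K).
C_land = 1870 × 1490 × 1.84 = 5.13×10^6 J/(m²·K).
Undamped amplitude ∝ 1/C, so A_land/A_ocean = C_ocean/C_land = 84.8.

85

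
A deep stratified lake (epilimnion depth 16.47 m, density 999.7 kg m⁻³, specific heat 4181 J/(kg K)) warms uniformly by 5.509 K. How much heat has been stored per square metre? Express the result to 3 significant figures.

3.79×10^8

Areal heat capacity C = ρ c_p D = 999.7 × 4181 × 16.47 = 6.88×10^7 J/(m²·K).
ΔQ = C ΔT = 6.88×10^7 × 5.509 = 3.79×10^8 J/m².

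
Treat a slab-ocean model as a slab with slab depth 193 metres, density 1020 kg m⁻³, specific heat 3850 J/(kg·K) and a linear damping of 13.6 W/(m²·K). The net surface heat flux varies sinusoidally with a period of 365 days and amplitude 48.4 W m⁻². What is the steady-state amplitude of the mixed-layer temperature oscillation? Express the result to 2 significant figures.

0.32 K

Areal heat capacity C = ρ c_p D = 1020 × 3850 × 193 = 7.58×10^8 J m⁻² K⁻¹.
Angular frequency ω = 2π / T = 2π / 3.15×10^7 s = 1.99×10^-7 s⁻¹.
√((Cω)² + λ²) = √((151)² + 13.6²) = 152 W/(m²·K).
Amplitude A = F₀ / √((Cω)²+λ²) = 48.4 / 152 = 0.319 K.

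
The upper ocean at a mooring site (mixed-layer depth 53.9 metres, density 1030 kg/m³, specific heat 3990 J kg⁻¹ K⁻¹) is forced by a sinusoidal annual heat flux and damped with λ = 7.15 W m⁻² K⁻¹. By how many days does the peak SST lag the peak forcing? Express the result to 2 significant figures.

82 days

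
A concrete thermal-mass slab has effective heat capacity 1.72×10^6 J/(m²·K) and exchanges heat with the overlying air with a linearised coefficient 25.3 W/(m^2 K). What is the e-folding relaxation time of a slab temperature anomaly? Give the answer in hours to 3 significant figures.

Areal heat capacity C = 1.72×10^6 J/(m²·K) (given).
Relaxation time τ = C / λ = 1.72×10^6 / 25.3 = 68000 s.
In hours: 68000 s / (3600 s/hour) = 18.9 hours.

18.9 hours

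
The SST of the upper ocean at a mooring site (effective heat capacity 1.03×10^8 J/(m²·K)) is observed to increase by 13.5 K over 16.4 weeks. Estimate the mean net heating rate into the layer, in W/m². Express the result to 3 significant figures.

140

Areal heat capacity C = 1.03×10^8 J/(m²·K) (given).
Required heat per unit area: Q = C ΔT = 1.03×10^8 × 13.5 = 1.39×10^9 J/m².
Flux F = Q / Δt = 1.39×10^9 / 9.92×10^6 s = 140 W/m².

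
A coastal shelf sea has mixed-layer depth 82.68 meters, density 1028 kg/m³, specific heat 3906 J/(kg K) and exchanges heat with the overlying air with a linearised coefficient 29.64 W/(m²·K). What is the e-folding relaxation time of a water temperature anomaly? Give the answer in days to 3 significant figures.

130 days

Areal heat capacity C = ρ c_p D = 1028 × 3906 × 82.68 = 3.32×10^8 J/(m²·K).
Relaxation time τ = C / λ = 3.32×10^8 / 29.64 = 1.12×10^7 s.
In days: 1.12×10^7 s / (86400 s/day) = 130 days.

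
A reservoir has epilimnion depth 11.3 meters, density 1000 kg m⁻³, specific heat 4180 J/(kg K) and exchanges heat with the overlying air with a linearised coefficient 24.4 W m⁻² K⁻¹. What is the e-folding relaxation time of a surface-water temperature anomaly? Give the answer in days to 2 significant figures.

22 days

Areal heat capacity C = ρ c_p D = 1000 × 4180 × 11.3 = 4.72×10^7 J/(m^2 K).
Relaxation time τ = C / λ = 4.72×10^7 / 24.4 = 1.94×10^6 s.
In days: 1.94×10^6 s / (86400 s/day) = 22.4 days.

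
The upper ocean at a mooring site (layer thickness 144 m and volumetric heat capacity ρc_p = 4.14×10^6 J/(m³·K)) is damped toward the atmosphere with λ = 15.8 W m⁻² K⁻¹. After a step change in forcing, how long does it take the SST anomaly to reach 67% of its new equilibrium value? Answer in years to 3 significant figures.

1.33 years

Areal heat capacity C = ρc_p × D = 4.14×10^6 × 144 = 5.96×10^8 J/(m²·K).
τ = C / λ = 5.96×10^8 / 15.8 = 3.77×10^7 s.
Fraction reached: 1 − e^(−t/τ) = 0.67 ⇒ t = −τ ln(1 − 0.67) = τ × 1.11.
t = 4.18×10^7 s = 1.33 years.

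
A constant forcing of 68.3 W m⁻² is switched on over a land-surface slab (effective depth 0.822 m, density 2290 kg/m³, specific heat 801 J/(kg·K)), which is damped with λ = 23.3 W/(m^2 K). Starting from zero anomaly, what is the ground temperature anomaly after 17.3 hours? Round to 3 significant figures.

Areal heat capacity C = ρ c_p D = 2290 × 801 × 0.822 = 1.51×10^6 J/(m²·K).
τ = C / λ = 1.51×10^6 / 23.3 = 64700 s.
Equilibrium anomaly ΔT_eq = F / λ = 68.3 / 23.3 = 2.93 K.
t = 17.3 hours = 62300 s, so t/τ = 0.962.
ΔT(t) = ΔT_eq (1 − e^(−t/τ)) = 2.93 × (1 − e^−0.962) = 1.81 K.

1.81 K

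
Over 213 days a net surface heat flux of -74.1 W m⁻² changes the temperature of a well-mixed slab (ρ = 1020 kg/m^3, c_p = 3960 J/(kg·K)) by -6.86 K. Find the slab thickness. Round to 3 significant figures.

Heat input Q = F Δt = -74.1 × 1.84×10^7 s = -1.36×10^9 J/m².
Required areal heat capacity C = Q / ΔT = 1.99×10^8 J/(m²·K).
Depth D = C / (ρ c_p) = 1.99×10^8 / (1020 × 3960) = 49.2 m.

49.2 m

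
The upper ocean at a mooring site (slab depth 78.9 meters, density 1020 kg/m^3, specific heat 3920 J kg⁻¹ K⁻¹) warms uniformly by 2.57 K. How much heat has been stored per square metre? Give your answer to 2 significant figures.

Areal heat capacity C = ρ c_p D = 1020 × 3920 × 78.9 = 3.15×10^8 J/(m²·K).
ΔQ = C ΔT = 3.15×10^8 × 2.57 = 8.11×10^8 J/m².

8.1×10^8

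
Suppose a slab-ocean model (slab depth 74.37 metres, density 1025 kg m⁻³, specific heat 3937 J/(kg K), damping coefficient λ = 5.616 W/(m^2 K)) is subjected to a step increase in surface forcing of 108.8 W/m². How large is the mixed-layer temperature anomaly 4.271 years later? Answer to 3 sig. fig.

17.8 K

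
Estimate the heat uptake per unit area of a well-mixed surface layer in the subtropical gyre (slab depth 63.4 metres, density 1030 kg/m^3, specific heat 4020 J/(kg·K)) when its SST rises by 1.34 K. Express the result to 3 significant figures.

3.52×10^8

Areal heat capacity C = ρ c_p D = 1030 × 4020 × 63.4 = 2.63×10^8 J/(m²·K).
ΔQ = C ΔT = 2.63×10^8 × 1.34 = 3.52×10^8 J/m².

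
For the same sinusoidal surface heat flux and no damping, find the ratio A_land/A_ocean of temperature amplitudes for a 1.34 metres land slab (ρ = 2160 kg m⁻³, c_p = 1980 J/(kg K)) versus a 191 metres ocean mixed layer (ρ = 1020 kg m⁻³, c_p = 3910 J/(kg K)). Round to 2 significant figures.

130

C_ocean = 1020 × 3910 × 191 = 7.62×10^8 J/(m²·K).
C_land = 2160 × 1980 × 1.34 = 5.73×10^6 J/(m²·K).
Undamped amplitude ∝ 1/C, so A_land/A_ocean = C_ocean/C_land = 133.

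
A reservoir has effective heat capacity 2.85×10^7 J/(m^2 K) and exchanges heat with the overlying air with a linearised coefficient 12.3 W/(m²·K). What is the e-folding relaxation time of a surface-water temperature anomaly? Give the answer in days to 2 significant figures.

27 days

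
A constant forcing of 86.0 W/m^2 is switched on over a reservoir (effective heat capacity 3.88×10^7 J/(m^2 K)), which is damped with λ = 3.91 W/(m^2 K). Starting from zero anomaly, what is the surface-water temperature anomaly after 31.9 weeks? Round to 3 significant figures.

18.8 K

Areal heat capacity C = 3.88×10^7 J/(m^2 K) (given).
τ = C / λ = 3.88×10^7 / 3.91 = 9.92×10^6 s.
Equilibrium anomaly ΔT_eq = F / λ = 86.0 / 3.91 = 22.0 K.
t = 31.9 weeks = 1.93×10^7 s, so t/τ = 1.94.
ΔT(t) = ΔT_eq (1 − e^(−t/τ)) = 22.0 × (1 − e^−1.94) = 18.8 K.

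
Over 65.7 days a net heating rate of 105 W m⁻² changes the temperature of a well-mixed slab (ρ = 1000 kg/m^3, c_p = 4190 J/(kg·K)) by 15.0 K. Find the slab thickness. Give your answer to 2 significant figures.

Heat input Q = F Δt = 105 × 5.68×10^6 s = 5.96×10^8 J/m².
Required areal heat capacity C = Q / ΔT = 3.97×10^7 J/(m²·K).
Depth D = C / (ρ c_p) = 3.97×10^7 / (1000 × 4190) = 9.48 m.

9.5 m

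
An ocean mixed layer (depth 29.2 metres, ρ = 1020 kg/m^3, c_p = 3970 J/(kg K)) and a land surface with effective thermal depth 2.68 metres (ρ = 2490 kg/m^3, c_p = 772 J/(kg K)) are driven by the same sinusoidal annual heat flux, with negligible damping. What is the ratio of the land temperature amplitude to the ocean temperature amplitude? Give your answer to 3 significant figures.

23.0

C_ocean = 1020 × 3970 × 29.2 = 1.18×10^8 J/(m²·K).
C_land = 2490 × 772 × 2.68 = 5.15×10^6 J/(m²·K).
Undamped amplitude ∝ 1/C, so A_land/A_ocean = C_ocean/C_land = 23.0.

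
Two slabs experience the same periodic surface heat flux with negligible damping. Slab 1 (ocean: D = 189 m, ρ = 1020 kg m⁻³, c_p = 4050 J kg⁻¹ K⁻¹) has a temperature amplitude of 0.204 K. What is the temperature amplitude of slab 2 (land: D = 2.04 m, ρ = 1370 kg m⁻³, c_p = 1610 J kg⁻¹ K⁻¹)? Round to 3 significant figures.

35.4 K

C_ocean = 7.81×10^8 J/(m²·K); C_land = 4.50×10^6 J/(m²·K).
A ∝ 1/C ⇒ A_land = A_ocean × C_ocean/C_land = 0.204 × 174 = 35.4 K.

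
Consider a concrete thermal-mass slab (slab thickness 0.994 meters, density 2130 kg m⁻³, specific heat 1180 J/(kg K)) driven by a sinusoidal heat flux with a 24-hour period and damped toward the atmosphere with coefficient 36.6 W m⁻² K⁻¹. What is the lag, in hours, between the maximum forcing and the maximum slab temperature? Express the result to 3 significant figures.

5.24 hours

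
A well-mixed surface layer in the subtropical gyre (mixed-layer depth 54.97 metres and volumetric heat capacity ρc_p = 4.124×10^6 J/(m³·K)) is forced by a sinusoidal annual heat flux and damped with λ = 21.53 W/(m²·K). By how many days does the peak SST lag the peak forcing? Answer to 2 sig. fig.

65 days

Areal heat capacity C = ρc_p × D = 4.124×10^6 × 54.97 = 2.27×10^8 J/(m^2 K).
ω = 2π / 3.15×10^7 s = 1.99×10^-7 s⁻¹.
Phase lag φ = arctan(Cω/λ) = arctan(45.2/21.53) = 1.13 rad.
Time lag = φ / ω = 1.13 / 1.99×10^-7 = 5.65×10^6 s = 65.4 days.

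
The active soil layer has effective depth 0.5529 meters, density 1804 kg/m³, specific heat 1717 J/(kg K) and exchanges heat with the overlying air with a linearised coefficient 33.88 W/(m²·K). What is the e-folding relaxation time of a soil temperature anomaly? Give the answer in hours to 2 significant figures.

Areal heat capacity C = ρ c_p D = 1804 × 1717 × 0.5529 = 1.71×10^6 J/(m²·K).
Relaxation time τ = C / λ = 1.71×10^6 / 33.88 = 50500 s.
In hours: 50500 s / (3600 s/hour) = 14.0 hours.

14 hours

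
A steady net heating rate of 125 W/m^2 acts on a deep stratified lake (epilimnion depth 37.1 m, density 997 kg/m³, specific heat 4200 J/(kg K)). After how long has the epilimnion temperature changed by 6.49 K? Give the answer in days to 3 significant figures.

93.4 days

Areal heat capacity C = ρ c_p D = 997 × 4200 × 37.1 = 1.55×10^8 J m⁻² K⁻¹.
Time required: Δt = C ΔT / F = 1.55×10^8 × 6.49 / 125 = 8.07×10^6 s.
In days: 8.07×10^6 s / (86400 s/day) = 93.4 days.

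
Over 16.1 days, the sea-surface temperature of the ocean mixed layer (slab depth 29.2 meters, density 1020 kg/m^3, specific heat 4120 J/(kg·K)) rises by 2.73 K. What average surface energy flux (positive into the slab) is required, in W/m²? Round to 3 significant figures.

241

Areal heat capacity C = ρ c_p D = 1020 × 4120 × 29.2 = 1.23×10^8 J/(m²·K).
Required heat per unit area: Q = C ΔT = 1.23×10^8 × 2.73 = 3.35×10^8 J/m².
Flux F = Q / Δt = 3.35×10^8 / 1.39×10^6 s = 241 W/m².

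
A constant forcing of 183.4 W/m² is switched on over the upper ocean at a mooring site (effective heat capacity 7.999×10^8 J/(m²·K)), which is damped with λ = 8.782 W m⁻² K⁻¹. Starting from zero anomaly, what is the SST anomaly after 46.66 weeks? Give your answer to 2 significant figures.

5.6 K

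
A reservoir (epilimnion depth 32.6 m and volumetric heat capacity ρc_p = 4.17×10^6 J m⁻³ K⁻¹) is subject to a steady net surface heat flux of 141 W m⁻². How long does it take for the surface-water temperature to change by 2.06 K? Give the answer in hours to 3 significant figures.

Areal heat capacity C = ρc_p × D = 4.17×10^6 × 32.6 = 1.36×10^8 J m⁻² K⁻¹.
Time required: Δt = C ΔT / F = 1.36×10^8 × 2.06 / 141 = 1.99×10^6 s.
In hours: 1.99×10^6 s / (3600 s/hour) = 552 hours.

552 hours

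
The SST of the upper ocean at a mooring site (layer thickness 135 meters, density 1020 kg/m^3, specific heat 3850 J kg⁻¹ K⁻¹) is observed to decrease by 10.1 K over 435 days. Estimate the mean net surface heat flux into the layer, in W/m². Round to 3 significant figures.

Areal heat capacity C = ρ c_p D = 1020 × 3850 × 135 = 5.30×10^8 J/(m²·K).
Required heat per unit area: Q = C ΔT = 5.30×10^8 × -10.1 = -5.35×10^9 J/m².
Flux F = Q / Δt = -5.35×10^9 / 3.76×10^7 s = -142 W/m².

-142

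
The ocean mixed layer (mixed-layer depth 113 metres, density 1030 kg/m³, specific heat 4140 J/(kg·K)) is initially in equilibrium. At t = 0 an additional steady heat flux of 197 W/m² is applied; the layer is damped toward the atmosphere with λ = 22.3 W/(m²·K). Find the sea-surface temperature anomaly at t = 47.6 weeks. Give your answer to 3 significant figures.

Areal heat capacity C = ρ c_p D = 1030 × 4140 × 113 = 4.82×10^8 J m⁻² K⁻¹.
τ = C / λ = 4.82×10^8 / 22.3 = 2.16×10^7 s.
Equilibrium anomaly ΔT_eq = F / λ = 197 / 22.3 = 8.83 K.
t = 47.6 weeks = 2.88×10^7 s, so t/τ = 1.33.
ΔT(t) = ΔT_eq (1 − e^(−t/τ)) = 8.83 × (1 − e^−1.33) = 6.50 K.

6.50 K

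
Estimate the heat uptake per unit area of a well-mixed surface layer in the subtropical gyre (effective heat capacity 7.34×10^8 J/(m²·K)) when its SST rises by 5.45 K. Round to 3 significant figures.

Areal heat capacity C = 7.34×10^8 J/(m²·K) (given).
ΔQ = C ΔT = 7.34×10^8 × 5.45 = 4.00×10^9 J/m².

4.00×10^9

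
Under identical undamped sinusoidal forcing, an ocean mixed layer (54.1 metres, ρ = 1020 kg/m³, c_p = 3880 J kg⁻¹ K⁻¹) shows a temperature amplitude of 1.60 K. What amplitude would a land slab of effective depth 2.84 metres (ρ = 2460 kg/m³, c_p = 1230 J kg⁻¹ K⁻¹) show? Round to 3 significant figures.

39.9 K

C_ocean = 2.14×10^8 J/(m²·K); C_land = 8.59×10^6 J/(m²·K).
A ∝ 1/C ⇒ A_land = A_ocean × C_ocean/C_land = 1.60 × 24.9 = 39.9 K.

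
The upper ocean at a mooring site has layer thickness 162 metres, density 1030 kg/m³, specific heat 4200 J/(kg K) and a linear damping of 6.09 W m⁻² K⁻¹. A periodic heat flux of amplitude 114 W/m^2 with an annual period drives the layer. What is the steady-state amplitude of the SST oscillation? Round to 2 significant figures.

0.82 K

Areal heat capacity C = ρ c_p D = 1030 × 4200 × 162 = 7.01×10^8 J m⁻² K⁻¹.
Angular frequency ω = 2π / T = 2π / 3.15×10^7 s = 1.99×10^-7 s⁻¹.
√((Cω)² + λ²) = √((140)² + 6.09²) = 140 W/(m²·K).
Amplitude A = F₀ / √((Cω)²+λ²) = 114 / 140 = 0.816 K.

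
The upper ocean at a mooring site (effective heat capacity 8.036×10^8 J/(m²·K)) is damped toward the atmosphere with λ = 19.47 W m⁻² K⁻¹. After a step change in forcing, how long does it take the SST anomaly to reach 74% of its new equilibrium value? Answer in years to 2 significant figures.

1.8 years

Areal heat capacity C = 8.036×10^8 J/(m²·K) (given).
τ = C / λ = 8.04×10^8 / 19.47 = 4.13×10^7 s.
Fraction reached: 1 − e^(−t/τ) = 0.74 ⇒ t = −τ ln(1 − 0.74) = τ × 1.35.
t = 5.56×10^7 s = 1.76 years.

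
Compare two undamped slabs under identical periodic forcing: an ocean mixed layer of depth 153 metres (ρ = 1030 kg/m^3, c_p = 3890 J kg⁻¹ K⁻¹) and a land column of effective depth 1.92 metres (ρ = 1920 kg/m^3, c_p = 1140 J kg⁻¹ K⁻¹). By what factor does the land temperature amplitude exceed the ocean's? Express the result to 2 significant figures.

C_ocean = 1030 × 3890 × 153 = 6.13×10^8 J/(m²·K).
C_land = 1920 × 1140 × 1.92 = 4.20×10^6 J/(m²·K).
Undamped amplitude ∝ 1/C, so A_land/A_ocean = C_ocean/C_land = 146.

150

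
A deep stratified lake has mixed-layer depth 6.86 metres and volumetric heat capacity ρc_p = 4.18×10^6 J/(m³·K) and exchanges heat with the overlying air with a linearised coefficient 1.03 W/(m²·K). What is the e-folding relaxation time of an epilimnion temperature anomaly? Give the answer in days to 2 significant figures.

320 days

Areal heat capacity C = ρc_p × D = 4.18×10^6 × 6.86 = 2.87×10^7 J/(m²·K).
Relaxation time τ = C / λ = 2.87×10^7 / 1.03 = 2.78×10^7 s.
In days: 2.78×10^7 s / (86400 s/day) = 322 days.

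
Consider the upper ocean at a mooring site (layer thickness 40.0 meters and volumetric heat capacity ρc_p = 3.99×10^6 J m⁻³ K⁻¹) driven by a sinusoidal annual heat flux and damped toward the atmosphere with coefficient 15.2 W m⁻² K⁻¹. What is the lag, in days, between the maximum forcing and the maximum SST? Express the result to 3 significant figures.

65.3 days

Areal heat capacity C = ρc_p × D = 3.99×10^6 × 40.0 = 1.60×10^8 J/(m²·K).
ω = 2π / 3.15×10^7 s = 1.99×10^-7 s⁻¹.
Phase lag φ = arctan(Cω/λ) = arctan(31.8/15.2) = 1.12 rad.
Time lag = φ / ω = 1.12 / 1.99×10^-7 = 5.65×10^6 s = 65.3 days.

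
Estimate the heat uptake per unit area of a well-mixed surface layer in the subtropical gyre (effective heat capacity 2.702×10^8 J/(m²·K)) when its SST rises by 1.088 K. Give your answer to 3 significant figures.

2.94×10^8

Areal heat capacity C = 2.702×10^8 J/(m²·K) (given).
ΔQ = C ΔT = 2.70×10^8 × 1.088 = 2.94×10^8 J/m².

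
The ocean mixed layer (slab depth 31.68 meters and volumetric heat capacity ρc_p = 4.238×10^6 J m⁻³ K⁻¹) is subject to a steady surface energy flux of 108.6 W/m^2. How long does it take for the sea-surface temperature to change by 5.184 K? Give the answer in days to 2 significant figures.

74 days

Areal heat capacity C = ρc_p × D = 4.238×10^6 × 31.68 = 1.34×10^8 J/(m^2 K).
Time required: Δt = C ΔT / F = 1.34×10^8 × 5.184 / 108.6 = 6.41×10^6 s.
In days: 6.41×10^6 s / (86400 s/day) = 74.2 days.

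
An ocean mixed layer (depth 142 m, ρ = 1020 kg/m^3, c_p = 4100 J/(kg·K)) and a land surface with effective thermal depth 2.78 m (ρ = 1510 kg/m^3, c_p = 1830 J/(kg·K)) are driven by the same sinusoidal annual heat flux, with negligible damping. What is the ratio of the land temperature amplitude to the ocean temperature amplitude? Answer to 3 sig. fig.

77.3

C_ocean = 1020 × 4100 × 142 = 5.94×10^8 J/(m²·K).
C_land = 1510 × 1830 × 2.78 = 7.68×10^6 J/(m²·K).
Undamped amplitude ∝ 1/C, so A_land/A_ocean = C_ocean/C_land = 77.3.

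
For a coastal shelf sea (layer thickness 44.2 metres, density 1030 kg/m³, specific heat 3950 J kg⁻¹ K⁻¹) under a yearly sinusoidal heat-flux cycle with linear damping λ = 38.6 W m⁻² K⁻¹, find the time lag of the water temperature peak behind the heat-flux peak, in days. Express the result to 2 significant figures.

Areal heat capacity C = ρ c_p D = 1030 × 3950 × 44.2 = 1.80×10^8 J m⁻² K⁻¹.
ω = 2π / 3.15×10^7 s = 1.99×10^-7 s⁻¹.
Phase lag φ = arctan(Cω/λ) = arctan(35.8/38.6) = 0.748 rad.
Time lag = φ / ω = 0.748 / 1.99×10^-7 = 3.76×10^6 s = 43.5 days.

43 days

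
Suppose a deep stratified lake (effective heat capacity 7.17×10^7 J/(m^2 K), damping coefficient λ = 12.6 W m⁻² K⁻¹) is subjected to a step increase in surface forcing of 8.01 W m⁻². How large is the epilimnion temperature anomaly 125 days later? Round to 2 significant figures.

0.54 K

Areal heat capacity C = 7.17×10^7 J/(m^2 K) (given).
τ = C / λ = 7.17×10^7 / 12.6 = 5.69×10^6 s.
Equilibrium anomaly ΔT_eq = F / λ = 8.01 / 12.6 = 0.636 K.
t = 125 days = 1.08×10^7 s, so t/τ = 1.90.
ΔT(t) = ΔT_eq (1 − e^(−t/τ)) = 0.636 × (1 − e^−1.90) = 0.540 K.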